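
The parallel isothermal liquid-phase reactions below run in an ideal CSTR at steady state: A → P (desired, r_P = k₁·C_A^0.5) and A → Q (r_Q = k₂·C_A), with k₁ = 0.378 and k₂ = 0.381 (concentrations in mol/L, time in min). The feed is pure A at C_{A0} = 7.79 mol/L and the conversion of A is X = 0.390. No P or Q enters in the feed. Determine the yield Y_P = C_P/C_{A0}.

0.122

Exit C_A = C_{A0}(1−X) = 7.79×0.610 = 4.752 mol/L.
Rates in a CSTR are evaluated at the outlet concentration: r_P = 0.378×4.752^0.5 = 0.8240, r_Q = 0.381×4.752 = 1.810.
Fraction of consumed A going to P: r_P/(r_P+r_Q) = 0.3128.
C_P = 0.3128·C_{A0}·X = 0.3128×7.79×0.390 = 0.950 mol/L; Y_P = C_P/C_{A0} = 0.122.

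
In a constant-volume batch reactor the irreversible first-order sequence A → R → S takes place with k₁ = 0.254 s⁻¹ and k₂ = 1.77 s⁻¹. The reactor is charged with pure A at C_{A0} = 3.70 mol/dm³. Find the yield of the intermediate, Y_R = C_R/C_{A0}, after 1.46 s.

0.103

The intermediate concentration in a first-order A→B→C sequence is C_R = k₁C_{A0}(e^(−k₁t) − e^(−k₂t))/(k₂−k₁).
e^(−k₁t) = e^(−0.254×1.46) = e^(−0.3708) = 0.6902; e^(−k₂t) = e^(−2.584) = 0.07546.
C_R = 0.254×3.70/(1.77−0.254) × (0.6902−0.07546) = 0.6199×0.6147 = 0.3811 mol/dm³.
Y_R = C_R/C_{A0} = 0.3811/3.70 = 0.103.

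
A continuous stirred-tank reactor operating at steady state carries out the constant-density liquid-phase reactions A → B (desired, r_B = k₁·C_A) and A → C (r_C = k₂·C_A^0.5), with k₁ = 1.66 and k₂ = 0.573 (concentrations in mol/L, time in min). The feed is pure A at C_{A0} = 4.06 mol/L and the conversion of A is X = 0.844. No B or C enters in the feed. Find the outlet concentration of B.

2.39 mol/L

Exit C_A = C_{A0}(1−X) = 4.06×0.156 = 0.6334 mol/L.
Rates in a CSTR are evaluated at the outlet concentration: r_B = 1.66×0.6334 = 1.051, r_C = 0.573×0.6334^0.5 = 0.4560.
Fraction of consumed A going to B: r_B/(r_B+r_C) = 0.6975.
C_B = 0.6975·C_{A0}·X = 0.6975×4.06×0.844 = 2.39 mol/L.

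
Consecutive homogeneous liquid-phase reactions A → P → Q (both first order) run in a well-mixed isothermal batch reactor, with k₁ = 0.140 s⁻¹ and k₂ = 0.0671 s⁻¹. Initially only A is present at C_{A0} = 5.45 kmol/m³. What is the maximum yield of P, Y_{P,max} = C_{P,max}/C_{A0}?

0.508

Evaluating C_P at t_opt = ln(k₂/k₁)/(k₂−k₁) gives C_{P,max}/C_{A0} = (k₁/k₂)^[k₂/(k₂−k₁)].
= (0.140/0.0671)^(0.0671/(0.0671−0.140)) = (2.086)^(-0.9204) = 0.5082.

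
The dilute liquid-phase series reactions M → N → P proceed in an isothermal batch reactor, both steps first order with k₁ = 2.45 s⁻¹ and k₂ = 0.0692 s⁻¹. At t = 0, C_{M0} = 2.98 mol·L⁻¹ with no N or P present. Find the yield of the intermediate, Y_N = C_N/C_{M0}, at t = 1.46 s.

Solving the coupled first-order balances gives C_N(t) = [k₁/(k₂−k₁)]·C_{M0}·(e^(−k₁t) − e^(−k₂t)).
e^(−k₁t) = e^(−2.45×1.46) = e^(−3.577) = 0.02796; e^(−k₂t) = e^(−0.1010) = 0.9039.
C_N = 2.45×2.98/(0.0692−2.45) × (0.02796−0.9039) = (-3.067)×(-0.8759) = 2.686 mol·L⁻¹.
Y_N = C_N/C_{M0} = 2.686/2.98 = 0.901.

0.901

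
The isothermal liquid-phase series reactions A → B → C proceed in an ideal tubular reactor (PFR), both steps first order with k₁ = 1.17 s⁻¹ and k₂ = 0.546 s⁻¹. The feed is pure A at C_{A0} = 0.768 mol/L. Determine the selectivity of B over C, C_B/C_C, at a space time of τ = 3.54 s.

For first-order series with pure A initially, C_B(τ) = k₁C_{A0}/(k₂−k₁)·(e^(−k₁τ) − e^(−k₂τ)).
e^(−k₁τ) = e^(−1.17×3.54) = e^(−4.142) = 0.01589; e^(−k₂τ) = e^(−1.933) = 0.1447.
C_B = 1.17×0.768/(0.546−1.17) × (0.01589−0.1447) = (-1.440)×(-0.1288) = 0.1855 mol/L.
C_A = C_{A0}e^(−k₁τ) = 0.01221 mol/L, so C_C = C_{A0}−C_A−C_B = 0.5703 mol/L; C_B/C_C = 0.325.

0.325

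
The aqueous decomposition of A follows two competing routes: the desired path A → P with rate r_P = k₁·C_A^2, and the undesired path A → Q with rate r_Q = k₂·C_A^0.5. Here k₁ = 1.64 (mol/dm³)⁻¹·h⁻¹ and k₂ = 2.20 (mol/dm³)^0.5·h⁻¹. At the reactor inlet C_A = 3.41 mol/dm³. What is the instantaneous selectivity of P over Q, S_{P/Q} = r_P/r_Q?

4.69

S_{P/Q} = r_P/r_Q = (k₁·C_A^2)/(k₂·C_A^0.5) = (k₁/k₂)·C_A^1.5.
= (1.64×3.410^2) / (2.20×3.410^0.5) = 19.07/4.063 = 4.69.
Since the desired path is higher order in A, keeping C_A high (PFR or concentrated feed) favours P.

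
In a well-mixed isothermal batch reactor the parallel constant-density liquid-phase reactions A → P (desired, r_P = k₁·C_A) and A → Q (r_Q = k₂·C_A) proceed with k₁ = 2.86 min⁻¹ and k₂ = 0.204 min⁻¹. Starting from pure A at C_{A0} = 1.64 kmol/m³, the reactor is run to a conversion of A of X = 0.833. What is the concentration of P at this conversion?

C_A = C_{A0}(1−X) = 0.2739 kmol/m³.
Both paths are first order in A, so the instantaneous fraction to P is constant: dC_P/d(−C_A) = k₁/(k₁+k₂) = 0.9334.
C_P = 0.9334·(C_{A0}−C_A) = 0.9334×1.366 = 1.28 kmol/m³.

1.28 kmol/m³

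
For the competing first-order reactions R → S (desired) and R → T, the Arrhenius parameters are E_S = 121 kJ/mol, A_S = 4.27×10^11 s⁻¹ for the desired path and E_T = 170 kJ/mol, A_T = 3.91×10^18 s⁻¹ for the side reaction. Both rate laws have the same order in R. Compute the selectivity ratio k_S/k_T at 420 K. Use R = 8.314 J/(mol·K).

0.136

With equal orders, S_{S/T} = k_S/k_T = (A_S/A_T)·exp[(E_T−E_S)/(RT)].
(E_T−E_S)/(RT) = (170−121)×10³/(8.314×420) = 49000/3492 = 14.03.
k_S/k_T = (4.27×10^11/3.91×10^18)·exp(14.03) = 1.092×10^-7 × 1.242×10^6 = 0.136.
Since E_S < E_T, lowering the temperature improves selectivity toward S.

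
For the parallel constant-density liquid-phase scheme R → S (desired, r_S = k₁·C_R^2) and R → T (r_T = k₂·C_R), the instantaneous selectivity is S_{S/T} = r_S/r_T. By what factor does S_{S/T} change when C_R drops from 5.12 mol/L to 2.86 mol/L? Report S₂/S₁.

0.559

S_{S/T} = (k₁/k₂)·C_R, so S₂/S₁ = (C_{R,2}/C_{R,1}).
= 2.86/5.12 = 0.559.
Selectivity toward S falls as C_R falls — high-concentration operation is favoured.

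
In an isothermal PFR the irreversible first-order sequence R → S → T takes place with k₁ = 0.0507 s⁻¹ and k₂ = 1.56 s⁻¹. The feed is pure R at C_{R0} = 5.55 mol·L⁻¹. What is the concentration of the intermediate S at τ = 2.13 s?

For first-order series with pure R initially, C_S(τ) = k₁C_{R0}/(k₂−k₁)·(e^(−k₁τ) − e^(−k₂τ)).
e^(−k₁τ) = e^(−0.0507×2.13) = e^(−0.1080) = 0.8976; e^(−k₂τ) = e^(−3.323) = 0.03605.
C_S = 0.0507×5.55/(1.56−0.0507) × (0.8976−0.03605) = 0.1864×0.8616 = 0.1606 mol·L⁻¹.

0.161 mol·L⁻¹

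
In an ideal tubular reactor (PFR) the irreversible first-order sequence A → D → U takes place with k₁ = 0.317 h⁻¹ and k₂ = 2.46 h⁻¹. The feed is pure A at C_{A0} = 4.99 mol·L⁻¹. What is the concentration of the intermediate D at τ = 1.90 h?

0.397 mol·L⁻¹

The intermediate concentration in a first-order A→B→C sequence is C_D = k₁C_{A0}(e^(−k₁τ) − e^(−k₂τ))/(k₂−k₁).
e^(−k₁τ) = e^(−0.317×1.90) = e^(−0.6023) = 0.5476; e^(−k₂τ) = e^(−4.674) = 0.009335.
C_D = 0.317×4.99/(2.46−0.317) × (0.5476−0.009335) = 0.7381×0.5382 = 0.3973 mol·L⁻¹.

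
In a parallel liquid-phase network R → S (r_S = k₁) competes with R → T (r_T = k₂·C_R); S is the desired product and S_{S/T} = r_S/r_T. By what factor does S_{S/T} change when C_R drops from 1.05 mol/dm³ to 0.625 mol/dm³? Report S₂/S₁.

1.68

S_{S/T} = (k₁/k₂)·C_R⁻¹, so S₂/S₁ = (C_{R,2}/C_{R,1})⁻¹.
= 1.05/0.625 = 1.68.
Selectivity toward S rises as C_R falls — low-concentration operation is favoured.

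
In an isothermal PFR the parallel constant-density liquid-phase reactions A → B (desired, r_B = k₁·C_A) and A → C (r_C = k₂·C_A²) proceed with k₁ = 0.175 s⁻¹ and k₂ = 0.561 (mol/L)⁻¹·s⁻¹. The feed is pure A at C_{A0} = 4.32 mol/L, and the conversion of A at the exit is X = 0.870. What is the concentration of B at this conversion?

0.520 mol/L

C_A = C_{A0}(1−X) = 0.5616 mol/L.
Along a PFR/batch, dC_B/dC_A = −r_B/(r_B+r_C) = −k₁/(k₁+k₂·C_A).
Integrating from C_{A0} to C_A: C_B = (0.175/0.561)·ln[(0.175+0.561·4.32)/(0.175+0.561·0.562)] = 0.3119·ln(2.599/0.4901) = 0.5204 mol/L.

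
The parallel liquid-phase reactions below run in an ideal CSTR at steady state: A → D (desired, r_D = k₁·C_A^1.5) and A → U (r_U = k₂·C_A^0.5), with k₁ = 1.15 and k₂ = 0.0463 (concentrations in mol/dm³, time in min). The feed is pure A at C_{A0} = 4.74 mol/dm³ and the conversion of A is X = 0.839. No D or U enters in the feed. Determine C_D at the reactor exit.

3.78 mol/dm³

Exit C_A = C_{A0}(1−X) = 4.74×0.161 = 0.7631 mol/dm³.
In a CSTR the entire volume is at exit conditions, so r_D = 1.15×0.7631^1.5 = 0.7667 and r_U = 0.0463×0.7631^0.5 = 0.04045.
Fraction of consumed A going to D: r_D/(r_D+r_U) = 0.9499.
C_D = 0.9499·C_{A0}·X = 0.9499×4.74×0.839 = 3.78 mol/dm³.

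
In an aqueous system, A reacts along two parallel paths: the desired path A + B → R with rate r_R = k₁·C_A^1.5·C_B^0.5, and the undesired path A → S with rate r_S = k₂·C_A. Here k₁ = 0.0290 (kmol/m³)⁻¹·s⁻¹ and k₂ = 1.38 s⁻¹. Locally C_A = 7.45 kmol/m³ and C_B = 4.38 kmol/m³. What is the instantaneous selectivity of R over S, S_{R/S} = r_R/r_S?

0.120

S_{R/S} = r_R/r_S = (k₁·C_A^1.5·C_B^0.5)/(k₂·C_A) = (k₁/k₂)·C_A^0.5·C_B^0.5.
= (0.0290×7.450^1.5×4.380^0.5) / (1.38×7.450) = 1.234/10.28 = 0.120.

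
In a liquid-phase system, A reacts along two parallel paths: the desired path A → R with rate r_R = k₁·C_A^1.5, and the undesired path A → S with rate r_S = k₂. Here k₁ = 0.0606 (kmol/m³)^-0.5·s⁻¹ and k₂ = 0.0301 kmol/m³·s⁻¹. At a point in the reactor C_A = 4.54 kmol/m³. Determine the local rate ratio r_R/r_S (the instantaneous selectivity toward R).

S_{R/S} = r_R/r_S = (k₁·C_A^1.5)/(k₂) = (k₁/k₂)·C_A^1.5.
= (0.0606×4.540^1.5) / (0.0301) = 0.5862/0.03010 = 19.5.

19.5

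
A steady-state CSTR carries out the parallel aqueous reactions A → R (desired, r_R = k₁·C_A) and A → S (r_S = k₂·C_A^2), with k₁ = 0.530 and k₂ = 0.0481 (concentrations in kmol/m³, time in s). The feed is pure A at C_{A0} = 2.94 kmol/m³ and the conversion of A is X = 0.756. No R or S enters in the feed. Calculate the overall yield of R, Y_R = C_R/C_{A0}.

Exit C_A = C_{A0}(1−X) = 2.94×0.244 = 0.7174 kmol/m³.
A CSTR operates uniformly at the exit composition, giving r_R = 0.3802 and r_S = 0.02475 (each k·C_A^n at C_A = 0.7174).
Fraction of consumed A going to R: r_R/(r_R+r_S) = 0.9389.
C_R = 0.9389·C_{A0}·X = 0.9389×2.94×0.756 = 2.09 kmol/m³; Y_R = C_R/C_{A0} = 0.710.

0.710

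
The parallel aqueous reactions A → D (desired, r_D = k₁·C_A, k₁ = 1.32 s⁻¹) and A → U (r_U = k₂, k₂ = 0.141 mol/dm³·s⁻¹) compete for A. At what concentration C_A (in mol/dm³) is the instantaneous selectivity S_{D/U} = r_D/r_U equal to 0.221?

S_{D/U} = (k₁/k₂)·C_A ⇒ C_A = S·k₂/k₁.
= 0.221×0.141/1.32 = 0.0236 mol/dm³.

0.0236 mol/dm³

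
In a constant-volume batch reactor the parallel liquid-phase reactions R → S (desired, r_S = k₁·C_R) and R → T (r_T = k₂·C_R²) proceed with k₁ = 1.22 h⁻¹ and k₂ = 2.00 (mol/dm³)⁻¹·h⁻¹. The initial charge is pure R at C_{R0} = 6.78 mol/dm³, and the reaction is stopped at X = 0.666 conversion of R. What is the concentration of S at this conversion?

C_R = C_{R0}(1−X) = 2.265 mol/dm³.
Along a PFR/batch, dC_S/dC_R = −r_S/(r_S+r_T) = −k₁/(k₁+k₂·C_R).
Integrating from C_{R0} to C_R: C_S = (1.22/2.00)·ln[(1.22+2.00·6.78)/(1.22+2.00·2.26)] = 0.6100·ln(14.78/5.749) = 0.5760 mol/dm³.

0.576 mol/dm³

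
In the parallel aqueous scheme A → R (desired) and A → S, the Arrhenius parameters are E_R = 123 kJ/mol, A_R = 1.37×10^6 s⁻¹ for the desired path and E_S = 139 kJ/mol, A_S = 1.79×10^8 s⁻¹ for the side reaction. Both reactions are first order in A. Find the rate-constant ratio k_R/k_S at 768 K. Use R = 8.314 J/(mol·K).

k_R/k_S = (A_R/A_S)·exp[−(E_R−E_S)/(RT)] = (A_R/A_S)·exp[(E_S−E_R)/(RT)].
(E_S−E_R)/(RT) = (139−123)×10³/(8.314×768) = 16000/6385 = 2.506.
k_R/k_S = (1.37×10^6/1.79×10^8)·exp(2.506) = 0.007654 × 12.25 = 0.0938.
Since E_R < E_S, lowering the temperature improves selectivity toward R.

0.0938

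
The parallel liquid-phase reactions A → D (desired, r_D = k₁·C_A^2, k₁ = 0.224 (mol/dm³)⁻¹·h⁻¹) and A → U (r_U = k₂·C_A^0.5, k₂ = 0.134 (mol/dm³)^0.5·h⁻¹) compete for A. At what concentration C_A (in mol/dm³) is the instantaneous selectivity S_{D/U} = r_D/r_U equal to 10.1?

S_{D/U} = (k₁/k₂)·C_A^1.5 ⇒ C_A = (S·k₂/k₁)^(1/1.5).
= (10.1×0.134/0.224)^(0.6667) = (6.042)^(0.6667) = 3.32 mol/dm³.

3.32 mol/dm³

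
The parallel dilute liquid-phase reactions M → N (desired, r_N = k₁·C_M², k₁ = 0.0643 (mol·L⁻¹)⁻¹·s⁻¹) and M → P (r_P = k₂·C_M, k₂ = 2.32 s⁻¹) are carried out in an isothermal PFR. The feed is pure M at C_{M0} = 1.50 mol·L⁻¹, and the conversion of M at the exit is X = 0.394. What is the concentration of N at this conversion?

0.0191 mol·L⁻¹

C_M = C_{M0}(1−X) = 0.9090 mol·L⁻¹.
Along a PFR/batch, dC_P/dC_M = −r_P/(r_N+r_P) = −k₂/(k₂+k₁·C_M).
Integrating from C_{M0} to C_M: C_P = (2.32/0.0643)·ln[(2.32+0.0643·1.50)/(2.32+0.0643·0.909)] = 36.08·ln(2.416/2.378) = 0.5719 mol·L⁻¹.
Then C_N = (C_{M0}−C_M) − C_P = 0.5910 − 0.5719 = 0.01908 mol·L⁻¹.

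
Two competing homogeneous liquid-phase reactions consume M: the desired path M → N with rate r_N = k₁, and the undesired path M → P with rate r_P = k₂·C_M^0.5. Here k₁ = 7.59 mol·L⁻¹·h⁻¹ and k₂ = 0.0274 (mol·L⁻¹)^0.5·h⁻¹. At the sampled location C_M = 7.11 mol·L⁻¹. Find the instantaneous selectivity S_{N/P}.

S_{N/P} = r_N/r_P = (k₁)/(k₂·C_M^0.5) = (k₁/k₂)·C_M^-0.5.
= (7.59) / (0.0274×7.110^0.5) = 7.590/0.07306 = 104.
The undesired path is higher order in M, so low C_M (CSTR or dilute feed) favours N.

104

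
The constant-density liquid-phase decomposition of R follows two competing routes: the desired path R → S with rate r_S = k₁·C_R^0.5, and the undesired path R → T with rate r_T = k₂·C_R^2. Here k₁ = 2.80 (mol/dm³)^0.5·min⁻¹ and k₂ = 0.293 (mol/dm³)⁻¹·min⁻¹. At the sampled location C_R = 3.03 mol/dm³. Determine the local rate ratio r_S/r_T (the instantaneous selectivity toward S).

1.81

S_{S/T} = r_S/r_T = (k₁·C_R^0.5)/(k₂·C_R^2) = (k₁/k₂)·C_R^-1.5.
= (2.80×3.030^0.5) / (0.293×3.030^2) = 4.874/2.690 = 1.81.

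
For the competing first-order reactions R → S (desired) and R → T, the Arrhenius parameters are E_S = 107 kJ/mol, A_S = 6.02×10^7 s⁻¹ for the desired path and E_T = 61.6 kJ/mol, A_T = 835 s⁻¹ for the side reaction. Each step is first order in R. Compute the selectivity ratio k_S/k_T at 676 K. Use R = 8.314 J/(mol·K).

With equal orders, S_{S/T} = k_S/k_T = (A_S/A_T)·exp[(E_T−E_S)/(RT)].
(E_T−E_S)/(RT) = (61.6−107)×10³/(8.314×676) = -45400/5620 = -8.078.
k_S/k_T = (6.02×10^7/835)·exp(-8.078) = 72096 × 3.103×10^-4 = 22.4.
Since E_S > E_T, raising the temperature improves selectivity toward S.

22.4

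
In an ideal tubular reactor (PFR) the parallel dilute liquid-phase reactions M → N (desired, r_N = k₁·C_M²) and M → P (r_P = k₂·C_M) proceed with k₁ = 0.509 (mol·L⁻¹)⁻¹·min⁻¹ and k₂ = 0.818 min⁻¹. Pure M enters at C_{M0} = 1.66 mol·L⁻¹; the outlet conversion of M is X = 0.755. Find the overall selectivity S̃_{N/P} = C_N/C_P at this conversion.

C_M = C_{M0}(1−X) = 0.4067 mol·L⁻¹.
Along a PFR/batch, dC_P/dC_M = −r_P/(r_N+r_P) = −k₂/(k₂+k₁·C_M).
Integrating from C_{M0} to C_M: C_P = (0.818/0.509)·ln[(0.818+0.509·1.66)/(0.818+0.509·0.407)] = 1.607·ln(1.663/1.025) = 0.7776 mol·L⁻¹.
Then C_N = (C_{M0}−C_M) − C_P = 1.253 − 0.7776 = 0.4757 mol·L⁻¹.
S̃_{N/P} = C_N/C_P = 0.4757/0.7776 = 0.612.

0.612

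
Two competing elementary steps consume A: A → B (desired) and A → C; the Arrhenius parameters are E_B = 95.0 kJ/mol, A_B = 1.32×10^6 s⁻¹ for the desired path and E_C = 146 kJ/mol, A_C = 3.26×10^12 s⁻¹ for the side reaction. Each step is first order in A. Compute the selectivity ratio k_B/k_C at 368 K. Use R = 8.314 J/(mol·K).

Since both paths have the same order in A, the concentration cancels and S_{B/C} = k_B/k_C = (A_B/A_C)·exp[(E_C−E_B)/(RT)].
(E_C−E_B)/(RT) = (146−95.0)×10³/(8.314×368) = 51000/3060 = 16.67.
k_B/k_C = (1.32×10^6/3.26×10^12)·exp(16.67) = 4.049×10^-7 × 1.735×10^7 = 7.03.

7.03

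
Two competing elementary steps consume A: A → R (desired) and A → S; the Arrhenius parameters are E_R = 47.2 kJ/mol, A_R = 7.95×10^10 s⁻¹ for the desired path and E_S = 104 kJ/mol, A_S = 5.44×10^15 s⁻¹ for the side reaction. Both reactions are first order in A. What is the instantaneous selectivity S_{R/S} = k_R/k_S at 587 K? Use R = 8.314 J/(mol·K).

1.66

k_R/k_S = (A_R/A_S)·exp[−(E_R−E_S)/(RT)] = (A_R/A_S)·exp[(E_S−E_R)/(RT)].
(E_S−E_R)/(RT) = (104−47.2)×10³/(8.314×587) = 56800/4880 = 11.64.
k_R/k_S = (7.95×10^10/5.44×10^15)·exp(11.64) = 1.461×10^-5 × 1.134×10^5 = 1.66.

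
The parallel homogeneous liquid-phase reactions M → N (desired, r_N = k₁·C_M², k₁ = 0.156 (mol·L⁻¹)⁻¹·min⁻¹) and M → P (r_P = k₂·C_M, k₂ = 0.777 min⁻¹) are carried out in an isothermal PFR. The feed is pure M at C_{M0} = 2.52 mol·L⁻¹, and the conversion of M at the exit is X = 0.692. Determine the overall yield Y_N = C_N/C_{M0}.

C_M = C_{M0}(1−X) = 0.7762 mol·L⁻¹.
Along a PFR/batch, dC_P/dC_M = −r_P/(r_N+r_P) = −k₂/(k₂+k₁·C_M).
Integrating from C_{M0} to C_M: C_P = (0.777/0.156)·ln[(0.777+0.156·2.52)/(0.777+0.156·0.776)] = 4.981·ln(1.170/0.8981) = 1.318 mol·L⁻¹.
Then C_N = (C_{M0}−C_M) − C_P = 1.744 − 1.318 = 0.4259 mol·L⁻¹.
Y_N = C_N/C_{M0} = 0.4259/2.52 = 0.169.

0.169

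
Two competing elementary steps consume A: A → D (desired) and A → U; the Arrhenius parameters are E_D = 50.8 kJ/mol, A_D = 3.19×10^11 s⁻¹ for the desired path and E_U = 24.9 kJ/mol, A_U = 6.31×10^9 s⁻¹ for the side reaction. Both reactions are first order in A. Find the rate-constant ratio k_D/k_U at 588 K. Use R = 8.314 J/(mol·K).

0.253

Since both paths have the same order in A, the concentration cancels and S_{D/U} = k_D/k_U = (A_D/A_U)·exp[(E_U−E_D)/(RT)].
(E_U−E_D)/(RT) = (24.9−50.8)×10³/(8.314×588) = -25900/4889 = -5.298.
k_D/k_U = (3.19×10^11/6.31×10^9)·exp(-5.298) = 50.55 × 0.005002 = 0.253.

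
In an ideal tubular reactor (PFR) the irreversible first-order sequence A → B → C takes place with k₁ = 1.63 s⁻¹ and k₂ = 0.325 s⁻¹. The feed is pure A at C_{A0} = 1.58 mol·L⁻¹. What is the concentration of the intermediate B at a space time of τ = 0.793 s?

The intermediate concentration in a first-order A→B→C sequence is C_B = k₁C_{A0}(e^(−k₁τ) − e^(−k₂τ))/(k₂−k₁).
e^(−k₁τ) = e^(−1.63×0.793) = e^(−1.293) = 0.2746; e^(−k₂τ) = e^(−0.2577) = 0.7728.
C_B = 1.63×1.58/(0.325−1.63) × (0.2746−0.7728) = (-1.973)×(-0.4982) = 0.9833 mol·L⁻¹.

0.983 mol·L⁻¹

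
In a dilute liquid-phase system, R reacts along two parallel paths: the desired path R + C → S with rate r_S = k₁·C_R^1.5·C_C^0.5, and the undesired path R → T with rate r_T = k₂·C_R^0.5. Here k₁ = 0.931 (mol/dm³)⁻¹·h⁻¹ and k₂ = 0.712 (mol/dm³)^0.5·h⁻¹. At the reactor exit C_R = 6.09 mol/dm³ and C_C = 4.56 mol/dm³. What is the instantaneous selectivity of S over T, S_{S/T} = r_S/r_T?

S_{S/T} = r_S/r_T = (k₁·C_R^1.5·C_C^0.5)/(k₂·C_R^0.5) = (k₁/k₂)·C_R·C_C^0.5.
= (0.931×6.090^1.5×4.560^0.5) / (0.712×6.090^0.5) = 29.88/1.757 = 17.0.

17.0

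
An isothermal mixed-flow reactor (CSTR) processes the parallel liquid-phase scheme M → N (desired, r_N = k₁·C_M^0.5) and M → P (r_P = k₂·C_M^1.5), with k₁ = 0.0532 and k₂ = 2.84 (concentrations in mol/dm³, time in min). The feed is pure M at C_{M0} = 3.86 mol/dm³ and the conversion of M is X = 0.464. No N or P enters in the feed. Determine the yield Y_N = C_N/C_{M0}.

0.00416

Exit C_M = C_{M0}(1−X) = 3.86×0.536 = 2.069 mol/dm³.
A CSTR operates uniformly at the exit composition, giving r_N = 0.07652 and r_P = 8.452 (each k·C_M^n at C_M = 2.069).
Fraction of consumed M going to N: r_N/(r_N+r_P) = 0.008973.
C_N = 0.008973·C_{M0}·X = 0.008973×3.86×0.464 = 0.0161 mol/dm³; Y_N = C_N/C_{M0} = 0.00416.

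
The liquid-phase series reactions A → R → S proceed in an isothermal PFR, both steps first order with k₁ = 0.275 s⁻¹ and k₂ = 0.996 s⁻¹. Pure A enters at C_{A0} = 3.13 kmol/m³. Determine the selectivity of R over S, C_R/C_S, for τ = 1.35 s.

Solving the coupled first-order balances gives C_R(τ) = [k₁/(k₂−k₁)]·C_{A0}·(e^(−k₁τ) − e^(−k₂τ)).
e^(−k₁τ) = e^(−0.275×1.35) = e^(−0.3713) = 0.6899; e^(−k₂τ) = e^(−1.345) = 0.2606.
C_R = 0.275×3.13/(0.996−0.275) × (0.6899−0.2606) = 1.194×0.4292 = 0.5124 kmol/m³.
C_A = C_{A0}e^(−k₁τ) = 2.159 kmol/m³, so C_S = C_{A0}−C_A−C_R = 0.4583 kmol/m³; C_R/C_S = 1.12.

1.12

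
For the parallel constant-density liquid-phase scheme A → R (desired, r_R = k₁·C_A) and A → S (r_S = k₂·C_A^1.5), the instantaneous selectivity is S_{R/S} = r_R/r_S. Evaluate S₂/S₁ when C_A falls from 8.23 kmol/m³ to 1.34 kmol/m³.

S_{R/S} = (k₁/k₂)·C_A^-0.5, so S₂/S₁ = (C_{A,2}/C_{A,1})^-0.5.
= (1.34/8.23)^(-0.5) = (0.1628)^(-0.5) = 2.48.
Selectivity toward R rises as C_A falls — low-concentration operation is favoured.

2.48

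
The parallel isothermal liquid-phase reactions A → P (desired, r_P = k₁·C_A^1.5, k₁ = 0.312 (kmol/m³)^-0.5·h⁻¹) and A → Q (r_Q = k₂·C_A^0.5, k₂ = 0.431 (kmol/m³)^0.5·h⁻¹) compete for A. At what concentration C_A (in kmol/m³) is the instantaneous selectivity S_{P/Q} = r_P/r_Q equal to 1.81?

S_{P/Q} = (k₁/k₂)·C_A ⇒ C_A = S·k₂/k₁.
= 1.81×0.431/0.312 = 2.50 kmol/m³.

2.50 kmol/m³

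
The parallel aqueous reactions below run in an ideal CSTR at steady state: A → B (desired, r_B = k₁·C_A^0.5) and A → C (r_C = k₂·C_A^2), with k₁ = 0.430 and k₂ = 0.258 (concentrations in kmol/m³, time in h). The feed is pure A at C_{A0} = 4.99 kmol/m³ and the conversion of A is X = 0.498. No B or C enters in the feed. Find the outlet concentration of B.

Exit C_A = C_{A0}(1−X) = 4.99×0.502 = 2.505 kmol/m³.
In a CSTR the entire volume is at exit conditions, so r_B = 0.430×2.505^0.5 = 0.6806 and r_C = 0.258×2.505^2 = 1.619.
Fraction of consumed A going to B: r_B/(r_B+r_C) = 0.2960.
C_B = 0.2960·C_{A0}·X = 0.2960×4.99×0.498 = 0.735 kmol/m³.

0.735 kmol/m³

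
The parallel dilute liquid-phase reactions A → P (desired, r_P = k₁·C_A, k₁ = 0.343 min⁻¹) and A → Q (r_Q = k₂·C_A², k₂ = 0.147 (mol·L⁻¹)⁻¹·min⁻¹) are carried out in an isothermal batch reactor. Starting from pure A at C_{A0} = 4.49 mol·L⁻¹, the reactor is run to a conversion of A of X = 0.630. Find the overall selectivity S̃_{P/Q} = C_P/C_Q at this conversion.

0.791

C_A = C_{A0}(1−X) = 1.661 mol·L⁻¹.
Along a PFR/batch, dC_P/dC_A = −r_P/(r_P+r_Q) = −k₁/(k₁+k₂·C_A).
Integrating from C_{A0} to C_A: C_P = (0.343/0.147)·ln[(0.343+0.147·4.49)/(0.343+0.147·1.66)] = 2.333·ln(1.003/0.5872) = 1.249 mol·L⁻¹.
C_Q = (C_{A0}−C_A)−C_P = 1.579 mol·L⁻¹; S̃_{P/Q} = 1.249/1.579 = 0.791.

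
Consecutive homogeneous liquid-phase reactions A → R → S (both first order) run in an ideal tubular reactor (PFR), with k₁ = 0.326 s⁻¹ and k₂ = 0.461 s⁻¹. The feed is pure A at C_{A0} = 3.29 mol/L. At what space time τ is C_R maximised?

The intermediate peaks when r₁ = r₂, i.e. k₁e^(−k₁τ) = k₂e^(−k₂τ), giving τ_opt = ln(k₂/k₁)/(k₂−k₁).
= ln(0.461/0.326)/(0.461−0.326) = ln(1.414)/0.1350 = 0.3465/0.1350 = 2.57 s.

2.57 s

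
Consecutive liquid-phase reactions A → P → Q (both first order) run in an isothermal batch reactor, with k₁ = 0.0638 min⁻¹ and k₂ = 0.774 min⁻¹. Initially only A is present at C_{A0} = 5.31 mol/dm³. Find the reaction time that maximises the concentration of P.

3.51 min

Setting dC_P/dt = 0 gives t_opt = ln(k₂/k₁)/(k₂−k₁).
= ln(0.774/0.0638)/(0.774−0.0638) = ln(12.13)/0.7102 = 2.496/0.7102 = 3.51 min.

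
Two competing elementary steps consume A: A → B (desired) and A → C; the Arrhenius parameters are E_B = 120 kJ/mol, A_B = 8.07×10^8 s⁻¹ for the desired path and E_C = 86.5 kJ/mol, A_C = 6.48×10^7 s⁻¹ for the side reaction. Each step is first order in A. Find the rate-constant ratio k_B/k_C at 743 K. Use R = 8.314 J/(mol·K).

0.0550

Since both paths have the same order in A, the concentration cancels and S_{B/C} = k_B/k_C = (A_B/A_C)·exp[(E_C−E_B)/(RT)].
(E_C−E_B)/(RT) = (86.5−120)×10³/(8.314×743) = -33500/6177 = -5.423.
k_B/k_C = (8.07×10^8/6.48×10^7)·exp(-5.423) = 12.45 × 0.004414 = 0.0550.
Since E_B > E_C, raising the temperature improves selectivity toward B.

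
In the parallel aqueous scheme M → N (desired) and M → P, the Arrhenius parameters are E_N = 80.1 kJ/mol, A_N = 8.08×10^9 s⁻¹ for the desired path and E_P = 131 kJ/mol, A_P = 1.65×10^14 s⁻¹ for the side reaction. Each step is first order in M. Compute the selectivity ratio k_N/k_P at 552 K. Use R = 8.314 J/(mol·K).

3.21

k_N/k_P = (A_N/A_P)·exp[−(E_N−E_P)/(RT)] = (A_N/A_P)·exp[(E_P−E_N)/(RT)].
(E_P−E_N)/(RT) = (131−80.1)×10³/(8.314×552) = 50900/4589 = 11.09.
k_N/k_P = (8.08×10^9/1.65×10^14)·exp(11.09) = 4.897×10^-5 × 65575 = 3.21.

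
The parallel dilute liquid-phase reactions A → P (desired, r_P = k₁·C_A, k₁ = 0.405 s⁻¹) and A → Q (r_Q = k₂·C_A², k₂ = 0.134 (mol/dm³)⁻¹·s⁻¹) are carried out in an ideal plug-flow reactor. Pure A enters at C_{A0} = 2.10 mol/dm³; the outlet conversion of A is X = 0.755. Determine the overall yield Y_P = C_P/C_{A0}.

0.533

C_A = C_{A0}(1−X) = 0.5145 mol/dm³.
Along a PFR/batch, dC_P/dC_A = −r_P/(r_P+r_Q) = −k₁/(k₁+k₂·C_A).
Integrating from C_{A0} to C_A: C_P = (0.405/0.134)·ln[(0.405+0.134·2.10)/(0.405+0.134·0.514)] = 3.022·ln(0.6864/0.4739) = 1.119 mol/dm³.
Y_P = C_P/C_{A0} = 1.119/2.10 = 0.533.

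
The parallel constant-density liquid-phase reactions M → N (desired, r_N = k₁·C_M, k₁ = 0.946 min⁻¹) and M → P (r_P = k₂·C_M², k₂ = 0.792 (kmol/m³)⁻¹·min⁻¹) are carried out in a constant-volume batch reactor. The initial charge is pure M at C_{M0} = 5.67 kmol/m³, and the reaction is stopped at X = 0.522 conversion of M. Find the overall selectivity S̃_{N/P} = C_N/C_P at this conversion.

0.295

C_M = C_{M0}(1−X) = 2.710 kmol/m³.
Along a PFR/batch, dC_N/dC_M = −r_N/(r_N+r_P) = −k₁/(k₁+k₂·C_M).
Integrating from C_{M0} to C_M: C_N = (0.946/0.792)·ln[(0.946+0.792·5.67)/(0.946+0.792·2.71)] = 1.194·ln(5.437/3.093) = 0.6739 kmol/m³.
C_P = (C_{M0}−C_M)−C_N = 2.286 kmol/m³; S̃_{N/P} = 0.6739/2.286 = 0.295.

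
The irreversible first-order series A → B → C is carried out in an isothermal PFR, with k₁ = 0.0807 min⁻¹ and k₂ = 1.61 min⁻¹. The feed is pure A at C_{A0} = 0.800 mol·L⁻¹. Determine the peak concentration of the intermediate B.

0.0342 mol·L⁻¹

For a first-order series the maximum intermediate yield is C_{B,max}/C_{A0} = (k₁/k₂)^[k₂/(k₂−k₁)].
= (0.0807/1.61)^(1.61/(1.61−0.0807)) = (0.05012)^(1.053) = 0.04280.
C_{B,max} = 0.04280×0.800 = 0.0342 mol·L⁻¹.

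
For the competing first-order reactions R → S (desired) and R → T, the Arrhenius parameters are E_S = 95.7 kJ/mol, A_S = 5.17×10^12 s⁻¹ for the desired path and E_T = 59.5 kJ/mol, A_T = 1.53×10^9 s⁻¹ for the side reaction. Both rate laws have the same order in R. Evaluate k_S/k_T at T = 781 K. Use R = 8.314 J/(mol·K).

Since both paths have the same order in R, the concentration cancels and S_{S/T} = k_S/k_T = (A_S/A_T)·exp[(E_T−E_S)/(RT)].
(E_T−E_S)/(RT) = (59.5−95.7)×10³/(8.314×781) = -36200/6493 = -5.575.
k_S/k_T = (5.17×10^12/1.53×10^9)·exp(-5.575) = 3379 × 0.003791 = 12.8.

12.8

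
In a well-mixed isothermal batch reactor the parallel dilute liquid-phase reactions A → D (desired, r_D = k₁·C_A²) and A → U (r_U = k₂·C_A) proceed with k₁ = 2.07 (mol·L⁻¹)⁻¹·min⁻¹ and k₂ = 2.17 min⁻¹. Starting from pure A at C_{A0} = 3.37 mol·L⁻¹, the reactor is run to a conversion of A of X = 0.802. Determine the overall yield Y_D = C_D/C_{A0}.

C_A = C_{A0}(1−X) = 0.6673 mol·L⁻¹.
Along a PFR/batch, dC_U/dC_A = −r_U/(r_D+r_U) = −k₂/(k₂+k₁·C_A).
Integrating from C_{A0} to C_A: C_U = (2.17/2.07)·ln[(2.17+2.07·3.37)/(2.17+2.07·0.667)] = 1.048·ln(9.146/3.551) = 0.9917 mol·L⁻¹.
Then C_D = (C_{A0}−C_A) − C_U = 2.703 − 0.9917 = 1.711 mol·L⁻¹.
Y_D = C_D/C_{A0} = 1.711/3.37 = 0.508.

0.508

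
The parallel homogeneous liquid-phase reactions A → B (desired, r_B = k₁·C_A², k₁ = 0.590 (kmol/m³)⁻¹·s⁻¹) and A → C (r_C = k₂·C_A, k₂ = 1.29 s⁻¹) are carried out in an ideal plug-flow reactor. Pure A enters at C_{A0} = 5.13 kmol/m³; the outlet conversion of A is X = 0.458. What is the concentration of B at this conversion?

1.50 kmol/m³

C_A = C_{A0}(1−X) = 2.780 kmol/m³.
Along a PFR/batch, dC_C/dC_A = −r_C/(r_B+r_C) = −k₂/(k₂+k₁·C_A).
Integrating from C_{A0} to C_A: C_C = (1.29/0.590)·ln[(1.29+0.590·5.13)/(1.29+0.590·2.78)] = 2.186·ln(4.317/2.930) = 0.8469 kmol/m³.
Then C_B = (C_{A0}−C_A) − C_C = 2.350 − 0.8469 = 1.503 kmol/m³.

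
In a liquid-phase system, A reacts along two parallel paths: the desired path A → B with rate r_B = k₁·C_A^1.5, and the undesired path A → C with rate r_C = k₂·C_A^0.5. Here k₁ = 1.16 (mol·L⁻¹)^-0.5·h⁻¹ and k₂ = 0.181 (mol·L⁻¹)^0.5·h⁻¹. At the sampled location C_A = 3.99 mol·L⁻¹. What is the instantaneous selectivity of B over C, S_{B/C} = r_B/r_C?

S_{B/C} = r_B/r_C = (k₁·C_A^1.5)/(k₂·C_A^0.5) = (k₁/k₂)·C_A.
= (1.16×3.990^1.5) / (0.181×3.990^0.5) = 9.245/0.3615 = 25.6.

25.6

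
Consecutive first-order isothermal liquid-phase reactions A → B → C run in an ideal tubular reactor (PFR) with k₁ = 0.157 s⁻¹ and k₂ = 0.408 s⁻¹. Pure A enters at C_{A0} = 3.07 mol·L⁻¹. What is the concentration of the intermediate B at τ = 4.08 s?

For first-order series with pure A initially, C_B(τ) = k₁C_{A0}/(k₂−k₁)·(e^(−k₁τ) − e^(−k₂τ)).
e^(−k₁τ) = e^(−0.157×4.08) = e^(−0.6406) = 0.5270; e^(−k₂τ) = e^(−1.665) = 0.1893.
C_B = 0.157×3.07/(0.408−0.157) × (0.5270−0.1893) = 1.920×0.3377 = 0.6486 mol·L⁻¹.

0.649 mol·L⁻¹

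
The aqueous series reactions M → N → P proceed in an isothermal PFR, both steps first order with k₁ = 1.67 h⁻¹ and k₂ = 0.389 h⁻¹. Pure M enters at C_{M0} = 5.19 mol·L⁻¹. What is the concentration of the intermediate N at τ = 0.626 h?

2.93 mol·L⁻¹

For first-order series with pure M initially, C_N(τ) = k₁C_{M0}/(k₂−k₁)·(e^(−k₁τ) − e^(−k₂τ)).
e^(−k₁τ) = e^(−1.67×0.626) = e^(−1.045) = 0.3515; e^(−k₂τ) = e^(−0.2435) = 0.7839.
C_N = 1.67×5.19/(0.389−1.67) × (0.3515−0.7839) = (-6.766)×(-0.4323) = 2.925 mol·L⁻¹.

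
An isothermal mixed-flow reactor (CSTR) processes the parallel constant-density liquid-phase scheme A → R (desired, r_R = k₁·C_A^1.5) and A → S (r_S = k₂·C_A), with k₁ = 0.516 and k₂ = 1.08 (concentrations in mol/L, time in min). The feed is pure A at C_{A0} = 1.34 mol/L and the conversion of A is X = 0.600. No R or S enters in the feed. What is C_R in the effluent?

Exit C_A = C_{A0}(1−X) = 1.34×0.400 = 0.5360 mol/L.
Rates in a CSTR are evaluated at the outlet concentration: r_R = 0.516×0.5360^1.5 = 0.2025, r_S = 1.08×0.5360 = 0.5789.
Fraction of consumed A going to R: r_R/(r_R+r_S) = 0.2591.
C_R = 0.2591·C_{A0}·X = 0.2591×1.34×0.600 = 0.208 mol/L.

0.208 mol/L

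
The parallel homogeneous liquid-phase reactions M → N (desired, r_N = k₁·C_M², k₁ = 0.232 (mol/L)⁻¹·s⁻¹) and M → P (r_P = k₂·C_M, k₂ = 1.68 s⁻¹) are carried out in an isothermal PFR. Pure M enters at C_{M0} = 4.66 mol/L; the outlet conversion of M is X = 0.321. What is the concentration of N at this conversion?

C_M = C_{M0}(1−X) = 3.164 mol/L.
Along a PFR/batch, dC_P/dC_M = −r_P/(r_N+r_P) = −k₂/(k₂+k₁·C_M).
Integrating from C_{M0} to C_M: C_P = (1.68/0.232)·ln[(1.68+0.232·4.66)/(1.68+0.232·3.16)] = 7.241·ln(2.761/2.414) = 0.9726 mol/L.
Then C_N = (C_{M0}−C_M) − C_P = 1.496 − 0.9726 = 0.5232 mol/L.

0.523 mol/L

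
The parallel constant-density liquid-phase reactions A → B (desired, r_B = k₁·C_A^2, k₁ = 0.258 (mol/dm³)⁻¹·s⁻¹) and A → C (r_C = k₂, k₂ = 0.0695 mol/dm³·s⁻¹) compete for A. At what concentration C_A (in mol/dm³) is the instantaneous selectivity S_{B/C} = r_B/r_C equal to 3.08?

0.911 mol/dm³

S_{B/C} = (k₁/k₂)·C_A^2 ⇒ C_A = (S·k₂/k₁)^(0.5).
= (3.08×0.0695/0.258)^(0.5) = (0.8297)^(0.5) = 0.911 mol/dm³.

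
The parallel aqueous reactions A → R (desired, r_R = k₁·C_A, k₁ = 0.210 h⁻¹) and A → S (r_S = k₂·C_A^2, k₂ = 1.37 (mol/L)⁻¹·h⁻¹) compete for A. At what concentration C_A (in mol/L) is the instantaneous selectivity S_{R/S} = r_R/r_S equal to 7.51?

0.0204 mol/L

S_{R/S} = (k₁/k₂)·C_A⁻¹ ⇒ C_A = (S·k₂/k₁)^(-1).
= (7.51×1.37/0.210)^(-1) = (48.99)^(-1) = 0.0204 mol/L.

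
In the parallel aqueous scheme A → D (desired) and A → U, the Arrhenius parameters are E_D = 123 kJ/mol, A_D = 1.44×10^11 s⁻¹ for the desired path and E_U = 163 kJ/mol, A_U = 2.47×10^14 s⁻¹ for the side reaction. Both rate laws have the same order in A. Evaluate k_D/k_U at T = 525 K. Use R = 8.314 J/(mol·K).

With equal orders, S_{D/U} = k_D/k_U = (A_D/A_U)·exp[(E_U−E_D)/(RT)].
(E_U−E_D)/(RT) = (163−123)×10³/(8.314×525) = 40000/4365 = 9.164.
k_D/k_U = (1.44×10^11/2.47×10^14)·exp(9.164) = 5.830×10^-4 × 9548 = 5.57.
Since E_D < E_U, lowering the temperature improves selectivity toward D.

5.57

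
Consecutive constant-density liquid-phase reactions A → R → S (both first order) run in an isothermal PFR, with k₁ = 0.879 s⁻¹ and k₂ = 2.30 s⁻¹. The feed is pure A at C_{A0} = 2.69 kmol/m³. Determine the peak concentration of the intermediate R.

Evaluating C_R at τ_opt = ln(k₂/k₁)/(k₂−k₁) gives C_{R,max}/C_{A0} = (k₁/k₂)^[k₂/(k₂−k₁)].
= (0.879/2.30)^(2.30/(2.30−0.879)) = (0.3822)^(1.619) = 0.2108.
C_{R,max} = 0.2108×2.69 = 0.567 kmol/m³.

0.567 kmol/m³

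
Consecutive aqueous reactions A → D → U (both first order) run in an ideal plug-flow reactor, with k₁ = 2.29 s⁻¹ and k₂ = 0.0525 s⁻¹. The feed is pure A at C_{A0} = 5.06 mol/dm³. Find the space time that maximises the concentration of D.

The intermediate peaks when r₁ = r₂, i.e. k₁e^(−k₁τ) = k₂e^(−k₂τ), giving τ_opt = ln(k₂/k₁)/(k₂−k₁).
= ln(0.0525/2.29)/(0.0525−2.29) = ln(0.02293)/-2.237 = -3.775/-2.237 = 1.69 s.

1.69 s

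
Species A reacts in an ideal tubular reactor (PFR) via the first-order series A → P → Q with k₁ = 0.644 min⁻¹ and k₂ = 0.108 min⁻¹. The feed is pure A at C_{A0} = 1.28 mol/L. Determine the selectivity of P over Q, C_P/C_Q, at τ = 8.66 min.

0.882

Solving the coupled first-order balances gives C_P(τ) = [k₁/(k₂−k₁)]·C_{A0}·(e^(−k₁τ) − e^(−k₂τ)).
e^(−k₁τ) = e^(−0.644×8.66) = e^(−5.577) = 0.003784; e^(−k₂τ) = e^(−0.9353) = 0.3925.
C_P = 0.644×1.28/(0.108−0.644) × (0.003784−0.3925) = (-1.538)×(-0.3887) = 0.5978 mol/L.
C_A = C_{A0}e^(−k₁τ) = 0.004843 mol/L, so C_Q = C_{A0}−C_A−C_P = 0.6774 mol/L; C_P/C_Q = 0.882.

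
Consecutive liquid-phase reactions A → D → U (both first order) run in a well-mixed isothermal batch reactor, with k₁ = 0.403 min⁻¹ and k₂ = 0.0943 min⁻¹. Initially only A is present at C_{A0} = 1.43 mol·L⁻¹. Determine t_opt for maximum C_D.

Setting dC_D/dt = 0 gives t_opt = ln(k₂/k₁)/(k₂−k₁).
= ln(0.0943/0.403)/(0.0943−0.403) = ln(0.2340)/-0.3087 = -1.452/-0.3087 = 4.71 min.

4.71 min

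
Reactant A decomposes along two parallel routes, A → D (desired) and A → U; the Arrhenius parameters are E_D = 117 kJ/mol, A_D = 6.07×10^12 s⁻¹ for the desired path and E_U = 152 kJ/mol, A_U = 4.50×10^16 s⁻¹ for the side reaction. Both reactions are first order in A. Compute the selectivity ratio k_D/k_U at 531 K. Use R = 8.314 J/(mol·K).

0.374

k_D/k_U = (A_D/A_U)·exp[−(E_D−E_U)/(RT)] = (A_D/A_U)·exp[(E_U−E_D)/(RT)].
(E_U−E_D)/(RT) = (152−117)×10³/(8.314×531) = 35000/4415 = 7.928.
k_D/k_U = (6.07×10^12/4.50×10^16)·exp(7.928) = 1.349×10^-4 × 2774 = 0.374.
Since E_D < E_U, lowering the temperature improves selectivity toward D.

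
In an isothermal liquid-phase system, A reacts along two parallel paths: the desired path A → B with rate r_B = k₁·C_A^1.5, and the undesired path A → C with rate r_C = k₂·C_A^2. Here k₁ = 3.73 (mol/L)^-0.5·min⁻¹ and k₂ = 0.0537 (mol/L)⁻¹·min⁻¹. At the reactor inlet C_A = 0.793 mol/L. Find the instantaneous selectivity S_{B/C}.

78.0

S_{B/C} = r_B/r_C = (k₁·C_A^1.5)/(k₂·C_A^2) = (k₁/k₂)·C_A^-0.5.
= (3.73×0.7930^1.5) / (0.0537×0.7930^2) = 2.634/0.03377 = 78.0.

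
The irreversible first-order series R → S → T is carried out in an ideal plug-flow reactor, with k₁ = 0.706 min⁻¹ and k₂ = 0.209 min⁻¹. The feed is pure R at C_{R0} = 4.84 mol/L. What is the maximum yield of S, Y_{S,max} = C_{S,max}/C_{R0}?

0.599

At the optimum, C_{S,max}/C_{R0} = (k₁/k₂)^[k₂/(k₂−k₁)].
= (0.706/0.209)^(0.209/(0.209−0.706)) = (3.378)^(-0.4205) = 0.5994.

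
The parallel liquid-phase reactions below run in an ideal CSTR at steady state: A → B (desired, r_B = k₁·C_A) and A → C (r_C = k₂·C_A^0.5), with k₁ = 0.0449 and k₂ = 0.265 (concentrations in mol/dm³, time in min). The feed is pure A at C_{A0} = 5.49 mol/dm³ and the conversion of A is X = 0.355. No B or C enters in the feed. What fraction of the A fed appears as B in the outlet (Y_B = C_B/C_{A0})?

0.0858

Exit C_A = C_{A0}(1−X) = 5.49×0.645 = 3.541 mol/dm³.
Rates in a CSTR are evaluated at the outlet concentration: r_B = 0.0449×3.541 = 0.1590, r_C = 0.265×3.541^0.5 = 0.4987.
Fraction of consumed A going to B: r_B/(r_B+r_C) = 0.2418.
C_B = 0.2418·C_{A0}·X = 0.2418×5.49×0.355 = 0.471 mol/dm³; Y_B = C_B/C_{A0} = 0.0858.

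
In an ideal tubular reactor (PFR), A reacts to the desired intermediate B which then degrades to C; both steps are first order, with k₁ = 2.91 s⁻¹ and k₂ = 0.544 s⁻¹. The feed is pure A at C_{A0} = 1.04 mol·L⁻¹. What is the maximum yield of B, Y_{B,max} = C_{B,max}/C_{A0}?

0.680

For a first-order series the maximum intermediate yield is C_{B,max}/C_{A0} = (k₁/k₂)^[k₂/(k₂−k₁)].
= (2.91/0.544)^(0.544/(0.544−2.91)) = (5.349)^(-0.2299) = 0.6801.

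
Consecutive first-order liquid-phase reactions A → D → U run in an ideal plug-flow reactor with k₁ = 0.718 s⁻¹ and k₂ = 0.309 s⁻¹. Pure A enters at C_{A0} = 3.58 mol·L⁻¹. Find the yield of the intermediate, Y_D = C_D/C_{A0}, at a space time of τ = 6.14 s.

0.242

Solving the coupled first-order balances gives C_D(τ) = [k₁/(k₂−k₁)]·C_{A0}·(e^(−k₁τ) − e^(−k₂τ)).
e^(−k₁τ) = e^(−0.718×6.14) = e^(−4.409) = 0.01217; e^(−k₂τ) = e^(−1.897) = 0.1500.
C_D = 0.718×3.58/(0.309−0.718) × (0.01217−0.1500) = (-6.285)×(-0.1378) = 0.8661 mol·L⁻¹.
Y_D = C_D/C_{A0} = 0.8661/3.58 = 0.242.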